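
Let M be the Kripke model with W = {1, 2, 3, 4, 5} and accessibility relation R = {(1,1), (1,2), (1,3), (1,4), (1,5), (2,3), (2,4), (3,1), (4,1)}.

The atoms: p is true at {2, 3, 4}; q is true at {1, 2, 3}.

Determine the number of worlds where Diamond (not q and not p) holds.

1

1: successors {1, 2, 3, 4, 5}; not q and not p there: 1:F, 2:F, 3:F, 4:F, 5:T. ✓
2: successors {3, 4}; not q and not p there: 3:F, 4:F. ✗
3: successors {1}; not q and not p there: 1:F. ✗
4: successors {1}; not q and not p there: 1:F. ✗
5: no successors, so Diamond (not q and not p) fails. ✗
Satisfying worlds: {1}.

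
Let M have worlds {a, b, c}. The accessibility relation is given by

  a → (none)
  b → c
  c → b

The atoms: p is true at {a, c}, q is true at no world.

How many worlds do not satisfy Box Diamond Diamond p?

a: no successors, so Box Diamond Diamond p holds vacuously. ✓
b: successors {c}; Diamond Diamond p there: c:T. ✓
c: successors {b}; Diamond Diamond p there: b:F. ✗
Satisfying worlds: {a, b}.
So Box Diamond Diamond p fails at the other 1 world.

1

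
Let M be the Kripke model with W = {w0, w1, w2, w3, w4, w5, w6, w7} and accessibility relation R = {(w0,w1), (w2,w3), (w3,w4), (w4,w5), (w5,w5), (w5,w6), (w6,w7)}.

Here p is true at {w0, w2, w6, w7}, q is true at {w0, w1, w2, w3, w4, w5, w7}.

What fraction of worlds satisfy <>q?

3/4

w0: successors {w1}; q there: w1:T. ✓
w1: no successors, so <>q fails. ✗
w2: successors {w3}; q there: w3:T. ✓
w3: successors {w4}; q there: w4:T. ✓
w4: successors {w5}; q there: w5:T. ✓
w5: successors {w5, w6}; q there: w5:T, w6:F. ✓
w6: successors {w7}; q there: w7:T. ✓
w7: no successors, so <>q fails. ✗
That's 6 of 8 worlds, so 6/8 = 3/4.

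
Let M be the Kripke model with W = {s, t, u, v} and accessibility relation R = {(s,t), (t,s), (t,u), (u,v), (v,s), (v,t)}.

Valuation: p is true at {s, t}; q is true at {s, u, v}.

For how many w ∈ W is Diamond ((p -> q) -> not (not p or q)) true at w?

s: successors {t}; (p -> q) -> not (not p or q) there: t:T. ✓
t: successors {s, u}; (p -> q) -> not (not p or q) there: s:F, u:F. ✗
u: successors {v}; (p -> q) -> not (not p or q) there: v:F. ✗
v: successors {s, t}; (p -> q) -> not (not p or q) there: s:F, t:T. ✓
Satisfying worlds: {s, v}.

2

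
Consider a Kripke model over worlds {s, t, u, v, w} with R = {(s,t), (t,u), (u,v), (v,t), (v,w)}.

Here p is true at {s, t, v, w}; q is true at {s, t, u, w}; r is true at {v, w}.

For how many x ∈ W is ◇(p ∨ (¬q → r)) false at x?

1

s: successors {t}; p ∨ (¬q → r) there: t:T. ✓
t: successors {u}; p ∨ (¬q → r) there: u:T. ✓
u: successors {v}; p ∨ (¬q → r) there: v:T. ✓
v: successors {t, w}; p ∨ (¬q → r) there: t:T, w:T. ✓
w: no successors, so ◇(p ∨ (¬q → r)) fails. ✗
Satisfying worlds: {s, t, u, v}.
So ◇(p ∨ (¬q → r)) fails at the other 1 world.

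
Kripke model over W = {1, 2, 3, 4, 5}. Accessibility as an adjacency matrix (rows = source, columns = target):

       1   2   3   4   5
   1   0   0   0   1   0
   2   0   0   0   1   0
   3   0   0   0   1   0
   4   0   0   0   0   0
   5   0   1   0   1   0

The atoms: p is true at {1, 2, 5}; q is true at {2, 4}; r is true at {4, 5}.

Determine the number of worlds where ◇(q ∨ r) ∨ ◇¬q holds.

4

1: ◇(q ∨ r) is T, ◇¬q is F. ✓
2: ◇(q ∨ r) is T, ◇¬q is F. ✓
3: ◇(q ∨ r) is T, ◇¬q is F. ✓
4: ◇(q ∨ r) is F, ◇¬q is F. ✗
5: ◇(q ∨ r) is T, ◇¬q is F. ✓
Satisfying worlds: {1, 2, 3, 5}.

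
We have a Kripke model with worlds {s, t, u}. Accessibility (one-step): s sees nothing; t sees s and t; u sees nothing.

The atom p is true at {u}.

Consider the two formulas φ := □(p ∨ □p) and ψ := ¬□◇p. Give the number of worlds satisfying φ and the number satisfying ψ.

For □(p ∨ □p):
s: no successors, so □(p ∨ □p) holds vacuously. ✓
t: successors {s, t}; p ∨ □p there: s:T, t:F. ✗
u: no successors, so □(p ∨ □p) holds vacuously. ✓
— 2 worlds.
For ¬□◇p:
s: □◇p is T. ✗
t: □◇p is F. ✓
u: □◇p is T. ✗
— 1 world.

2 and 1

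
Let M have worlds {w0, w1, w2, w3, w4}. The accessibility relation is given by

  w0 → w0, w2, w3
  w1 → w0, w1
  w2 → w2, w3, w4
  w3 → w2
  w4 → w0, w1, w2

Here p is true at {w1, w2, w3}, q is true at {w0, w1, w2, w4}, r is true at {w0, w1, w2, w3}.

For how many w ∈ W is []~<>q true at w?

0

w0: successors {w0, w2, w3}; ~<>q there: w0:F, w2:F, w3:F. ✗
w1: successors {w0, w1}; ~<>q there: w0:F, w1:F. ✗
w2: successors {w2, w3, w4}; ~<>q there: w2:F, w3:F, w4:F. ✗
w3: successors {w2}; ~<>q there: w2:F. ✗
w4: successors {w0, w1, w2}; ~<>q there: w0:F, w1:F, w2:F. ✗
Satisfying worlds: ∅.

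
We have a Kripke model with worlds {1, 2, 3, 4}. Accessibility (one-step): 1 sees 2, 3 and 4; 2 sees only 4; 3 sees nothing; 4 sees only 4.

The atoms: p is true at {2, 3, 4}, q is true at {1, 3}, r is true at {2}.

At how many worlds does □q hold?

1: successors {2, 3, 4}; q there: 2:F, 3:T, 4:F. ✗
2: successors {4}; q there: 4:F. ✗
3: no successors, so □q holds vacuously. ✓
4: successors {4}; q there: 4:F. ✗
Satisfying worlds: {3}.

1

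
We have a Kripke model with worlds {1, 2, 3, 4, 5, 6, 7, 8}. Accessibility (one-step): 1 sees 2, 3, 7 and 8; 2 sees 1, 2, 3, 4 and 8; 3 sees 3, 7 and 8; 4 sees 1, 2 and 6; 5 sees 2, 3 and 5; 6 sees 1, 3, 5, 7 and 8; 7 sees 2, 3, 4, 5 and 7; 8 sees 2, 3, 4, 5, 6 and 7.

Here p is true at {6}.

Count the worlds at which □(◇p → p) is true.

2

1: successors {2, 3, 7, 8}; ◇p → p there: 2:T, 3:T, 7:T, 8:F. ✗
2: successors {1, 2, 3, 4, 8}; ◇p → p there: 1:T, 2:T, 3:T, 4:F, 8:F. ✗
3: successors {3, 7, 8}; ◇p → p there: 3:T, 7:T, 8:F. ✗
4: successors {1, 2, 6}; ◇p → p there: 1:T, 2:T, 6:T. ✓
5: successors {2, 3, 5}; ◇p → p there: 2:T, 3:T, 5:T. ✓
6: successors {1, 3, 5, 7, 8}; ◇p → p there: 1:T, 3:T, 5:T, 7:T, 8:F. ✗
7: successors {2, 3, 4, 5, 7}; ◇p → p there: 2:T, 3:T, 4:F, 5:T, 7:T. ✗
8: successors {2, 3, 4, 5, 6, 7}; ◇p → p there: 2:T, 3:T, 4:F, 5:T, 6:T, 7:T. ✗
Satisfying worlds: {4, 5}.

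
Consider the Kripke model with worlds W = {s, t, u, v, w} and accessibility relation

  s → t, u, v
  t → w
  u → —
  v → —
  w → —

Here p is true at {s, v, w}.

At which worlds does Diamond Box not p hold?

{s, t}

s: successors {t, u, v}; Box not p there: t:F, u:T, v:T. ✓
t: successors {w}; Box not p there: w:T. ✓
u: no successors, so Diamond Box not p fails. ✗
v: no successors, so Diamond Box not p fails. ✗
w: no successors, so Diamond Box not p fails. ✗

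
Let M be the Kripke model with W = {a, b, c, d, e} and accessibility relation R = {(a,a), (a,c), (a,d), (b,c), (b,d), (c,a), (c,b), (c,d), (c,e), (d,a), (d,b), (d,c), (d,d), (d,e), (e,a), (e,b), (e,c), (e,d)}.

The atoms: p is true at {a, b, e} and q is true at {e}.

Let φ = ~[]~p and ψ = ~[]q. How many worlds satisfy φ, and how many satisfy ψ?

4 and 5

For ~[]~p:
a: []~p is F. ✓
b: []~p is T. ✗
c: []~p is F. ✓
d: []~p is F. ✓
e: []~p is F. ✓
— 4 worlds.
For ~[]q:
a: []q is F. ✓
b: []q is F. ✓
c: []q is F. ✓
d: []q is F. ✓
e: []q is F. ✓
— 5 worlds.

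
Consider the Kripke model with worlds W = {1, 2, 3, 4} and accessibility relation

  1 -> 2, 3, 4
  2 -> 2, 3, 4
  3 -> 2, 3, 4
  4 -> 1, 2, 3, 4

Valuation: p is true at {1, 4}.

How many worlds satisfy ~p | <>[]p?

2

1: ~p is F, <>[]p is F. ✗
2: ~p is T, <>[]p is F. ✓
3: ~p is T, <>[]p is F. ✓
4: ~p is F, <>[]p is F. ✗
Satisfying worlds: {2, 3}.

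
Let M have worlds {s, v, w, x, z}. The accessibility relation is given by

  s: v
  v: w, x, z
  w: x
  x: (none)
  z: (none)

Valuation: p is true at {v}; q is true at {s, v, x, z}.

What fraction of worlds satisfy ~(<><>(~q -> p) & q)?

3/5

s: <><>(~q -> p) & q is T. ✗
v: <><>(~q -> p) & q is T. ✗
w: <><>(~q -> p) & q is F. ✓
x: <><>(~q -> p) & q is F. ✓
z: <><>(~q -> p) & q is F. ✓
That's 3 of 5 worlds, so 3/5.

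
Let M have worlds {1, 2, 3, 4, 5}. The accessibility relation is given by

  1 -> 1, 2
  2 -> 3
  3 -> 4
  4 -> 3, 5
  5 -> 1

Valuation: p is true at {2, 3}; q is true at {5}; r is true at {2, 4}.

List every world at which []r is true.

1: successors {1, 2}; r there: 1:F, 2:T. ✗
2: successors {3}; r there: 3:F. ✗
3: successors {4}; r there: 4:T. ✓
4: successors {3, 5}; r there: 3:F, 5:F. ✗
5: successors {1}; r there: 1:F. ✗

{3}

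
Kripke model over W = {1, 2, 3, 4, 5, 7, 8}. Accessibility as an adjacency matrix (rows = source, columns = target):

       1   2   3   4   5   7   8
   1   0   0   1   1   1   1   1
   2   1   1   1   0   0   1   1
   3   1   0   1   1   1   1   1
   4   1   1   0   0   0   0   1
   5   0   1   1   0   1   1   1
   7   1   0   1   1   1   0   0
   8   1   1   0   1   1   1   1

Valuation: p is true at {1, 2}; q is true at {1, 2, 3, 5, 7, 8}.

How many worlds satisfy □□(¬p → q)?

0

1: successors {3, 4, 5, 7, 8}; □(¬p → q) there: 3:F, 4:T, 5:T, 7:F, 8:F. ✗
2: successors {1, 2, 3, 7, 8}; □(¬p → q) there: 1:F, 2:T, 3:F, 7:F, 8:F. ✗
3: successors {1, 3, 4, 5, 7, 8}; □(¬p → q) there: 1:F, 3:F, 4:T, 5:T, 7:F, 8:F. ✗
4: successors {1, 2, 8}; □(¬p → q) there: 1:F, 2:T, 8:F. ✗
5: successors {2, 3, 5, 7, 8}; □(¬p → q) there: 2:T, 3:F, 5:T, 7:F, 8:F. ✗
7: successors {1, 3, 4, 5}; □(¬p → q) there: 1:F, 3:F, 4:T, 5:T. ✗
8: successors {1, 2, 4, 5, 7, 8}; □(¬p → q) there: 1:F, 2:T, 4:T, 5:T, 7:F, 8:F. ✗
Satisfying worlds: ∅.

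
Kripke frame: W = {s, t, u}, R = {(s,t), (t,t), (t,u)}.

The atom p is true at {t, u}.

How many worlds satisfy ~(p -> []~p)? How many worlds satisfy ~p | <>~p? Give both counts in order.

1 and 1

For ~(p -> []~p):
s: p -> []~p is T. ✗
t: p -> []~p is F. ✓
u: p -> []~p is T. ✗
— 1 world.
For ~p | <>~p:
s: ~p is T, <>~p is F. ✓
t: ~p is F, <>~p is F. ✗
u: ~p is F, <>~p is F. ✗
— 1 world.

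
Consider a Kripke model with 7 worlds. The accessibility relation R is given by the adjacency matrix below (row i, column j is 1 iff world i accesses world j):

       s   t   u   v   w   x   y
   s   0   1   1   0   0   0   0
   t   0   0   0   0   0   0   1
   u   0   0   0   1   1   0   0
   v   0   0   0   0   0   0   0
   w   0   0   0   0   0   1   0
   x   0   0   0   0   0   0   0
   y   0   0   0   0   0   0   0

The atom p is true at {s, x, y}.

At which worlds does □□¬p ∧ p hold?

{x, y}

s: □□¬p is F, p is T. ✗
t: □□¬p is T, p is F. ✗
u: □□¬p is F, p is F. ✗
v: □□¬p is T, p is F. ✗
w: □□¬p is T, p is F. ✗
x: □□¬p is T, p is T. ✓
y: □□¬p is T, p is T. ✓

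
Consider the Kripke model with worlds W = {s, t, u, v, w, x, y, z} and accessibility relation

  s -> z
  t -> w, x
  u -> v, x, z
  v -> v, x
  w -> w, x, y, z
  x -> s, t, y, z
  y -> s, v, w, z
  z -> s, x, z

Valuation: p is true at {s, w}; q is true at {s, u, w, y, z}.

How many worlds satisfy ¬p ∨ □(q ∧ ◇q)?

7

s: ¬p is F, □(q ∧ ◇q) is T. ✓
t: ¬p is T, □(q ∧ ◇q) is F. ✓
u: ¬p is T, □(q ∧ ◇q) is F. ✓
v: ¬p is T, □(q ∧ ◇q) is F. ✓
w: ¬p is F, □(q ∧ ◇q) is F. ✗
x: ¬p is T, □(q ∧ ◇q) is F. ✓
y: ¬p is T, □(q ∧ ◇q) is F. ✓
z: ¬p is T, □(q ∧ ◇q) is F. ✓
Satisfying worlds: {s, t, u, v, x, y, z}.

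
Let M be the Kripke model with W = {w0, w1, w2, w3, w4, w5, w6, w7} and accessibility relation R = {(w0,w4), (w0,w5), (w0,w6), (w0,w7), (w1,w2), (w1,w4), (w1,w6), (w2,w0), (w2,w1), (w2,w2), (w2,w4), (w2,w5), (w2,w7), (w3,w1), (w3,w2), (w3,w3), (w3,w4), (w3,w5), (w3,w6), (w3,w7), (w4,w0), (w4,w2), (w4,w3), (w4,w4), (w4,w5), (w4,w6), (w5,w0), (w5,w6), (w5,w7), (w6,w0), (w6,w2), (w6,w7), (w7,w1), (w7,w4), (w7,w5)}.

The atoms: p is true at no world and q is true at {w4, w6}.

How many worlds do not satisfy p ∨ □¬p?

w0: p is F, □¬p is T. ✓
w1: p is F, □¬p is T. ✓
w2: p is F, □¬p is T. ✓
w3: p is F, □¬p is T. ✓
w4: p is F, □¬p is T. ✓
w5: p is F, □¬p is T. ✓
w6: p is F, □¬p is T. ✓
w7: p is F, □¬p is T. ✓
Satisfying worlds: {w0, w1, w2, w3, w4, w5, w6, w7}.
So p ∨ □¬p fails at the other 0 worlds.

0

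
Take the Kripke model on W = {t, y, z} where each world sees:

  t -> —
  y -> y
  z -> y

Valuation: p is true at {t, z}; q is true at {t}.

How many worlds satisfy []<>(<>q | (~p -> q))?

1

t: no successors, so []<>(<>q | (~p -> q)) holds vacuously. ✓
y: successors {y}; <>(<>q | (~p -> q)) there: y:F. ✗
z: successors {y}; <>(<>q | (~p -> q)) there: y:F. ✗
Satisfying worlds: {t}.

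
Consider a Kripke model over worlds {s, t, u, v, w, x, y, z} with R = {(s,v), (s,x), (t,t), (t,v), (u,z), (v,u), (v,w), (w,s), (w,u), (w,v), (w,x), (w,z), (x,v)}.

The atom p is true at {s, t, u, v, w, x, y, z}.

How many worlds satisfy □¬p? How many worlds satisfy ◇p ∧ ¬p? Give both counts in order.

For □¬p:
s: successors {v, x}; ¬p there: v:F, x:F. ✗
t: successors {t, v}; ¬p there: t:F, v:F. ✗
u: successors {z}; ¬p there: z:F. ✗
v: successors {u, w}; ¬p there: u:F, w:F. ✗
w: successors {s, u, v, x, z}; ¬p there: s:F, u:F, v:F, x:F, z:F. ✗
x: successors {v}; ¬p there: v:F. ✗
y: no successors, so □¬p holds vacuously. ✓
z: no successors, so □¬p holds vacuously. ✓
— 2 worlds.
For ◇p ∧ ¬p:
s: ◇p is T, ¬p is F. ✗
t: ◇p is T, ¬p is F. ✗
u: ◇p is T, ¬p is F. ✗
v: ◇p is T, ¬p is F. ✗
w: ◇p is T, ¬p is F. ✗
x: ◇p is T, ¬p is F. ✗
y: ◇p is F, ¬p is F. ✗
z: ◇p is F, ¬p is F. ✗
— 0 worlds.

2 and 0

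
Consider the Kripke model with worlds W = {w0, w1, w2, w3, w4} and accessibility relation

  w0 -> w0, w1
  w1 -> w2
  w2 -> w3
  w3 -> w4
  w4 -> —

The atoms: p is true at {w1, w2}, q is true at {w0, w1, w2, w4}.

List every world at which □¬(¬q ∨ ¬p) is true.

{w1, w4}

w0: successors {w0, w1}; ¬(¬q ∨ ¬p) there: w0:F, w1:T. ✗
w1: successors {w2}; ¬(¬q ∨ ¬p) there: w2:T. ✓
w2: successors {w3}; ¬(¬q ∨ ¬p) there: w3:F. ✗
w3: successors {w4}; ¬(¬q ∨ ¬p) there: w4:F. ✗
w4: no successors, so □¬(¬q ∨ ¬p) holds vacuously. ✓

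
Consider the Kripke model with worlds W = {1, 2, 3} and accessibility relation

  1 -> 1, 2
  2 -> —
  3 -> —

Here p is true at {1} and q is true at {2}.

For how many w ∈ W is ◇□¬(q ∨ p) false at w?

2

1: successors {1, 2}; □¬(q ∨ p) there: 1:F, 2:T. ✓
2: no successors, so ◇□¬(q ∨ p) fails. ✗
3: no successors, so ◇□¬(q ∨ p) fails. ✗
Satisfying worlds: {1}.
So ◇□¬(q ∨ p) fails at the other 2 worlds.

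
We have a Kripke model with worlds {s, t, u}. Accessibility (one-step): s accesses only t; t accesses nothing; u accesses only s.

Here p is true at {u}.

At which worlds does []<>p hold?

{t}

s: successors {t}; <>p there: t:F. ✗
t: no successors, so []<>p holds vacuously. ✓
u: successors {s}; <>p there: s:F. ✗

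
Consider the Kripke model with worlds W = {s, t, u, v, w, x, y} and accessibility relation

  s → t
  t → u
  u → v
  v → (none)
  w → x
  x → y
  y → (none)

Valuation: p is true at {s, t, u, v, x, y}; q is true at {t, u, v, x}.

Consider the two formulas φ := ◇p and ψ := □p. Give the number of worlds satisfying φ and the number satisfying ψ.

For ◇p:
s: successors {t}; p there: t:T. ✓
t: successors {u}; p there: u:T. ✓
u: successors {v}; p there: v:T. ✓
v: no successors, so ◇p fails. ✗
w: successors {x}; p there: x:T. ✓
x: successors {y}; p there: y:T. ✓
y: no successors, so ◇p fails. ✗
— 5 worlds.
For □p:
s: successors {t}; p there: t:T. ✓
t: successors {u}; p there: u:T. ✓
u: successors {v}; p there: v:T. ✓
v: no successors, so □p holds vacuously. ✓
w: successors {x}; p there: x:T. ✓
x: successors {y}; p there: y:T. ✓
y: no successors, so □p holds vacuously. ✓
— 7 worlds.

5 and 7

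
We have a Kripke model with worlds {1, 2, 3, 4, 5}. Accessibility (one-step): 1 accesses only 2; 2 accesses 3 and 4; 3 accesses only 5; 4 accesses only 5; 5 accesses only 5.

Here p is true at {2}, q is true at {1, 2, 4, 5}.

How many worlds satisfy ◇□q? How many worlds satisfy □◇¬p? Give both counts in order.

4 and 5

For ◇□q:
1: successors {2}; □q there: 2:F. ✗
2: successors {3, 4}; □q there: 3:T, 4:T. ✓
3: successors {5}; □q there: 5:T. ✓
4: successors {5}; □q there: 5:T. ✓
5: successors {5}; □q there: 5:T. ✓
— 4 worlds.
For □◇¬p:
1: successors {2}; ◇¬p there: 2:T. ✓
2: successors {3, 4}; ◇¬p there: 3:T, 4:T. ✓
3: successors {5}; ◇¬p there: 5:T. ✓
4: successors {5}; ◇¬p there: 5:T. ✓
5: successors {5}; ◇¬p there: 5:T. ✓
— 5 worlds.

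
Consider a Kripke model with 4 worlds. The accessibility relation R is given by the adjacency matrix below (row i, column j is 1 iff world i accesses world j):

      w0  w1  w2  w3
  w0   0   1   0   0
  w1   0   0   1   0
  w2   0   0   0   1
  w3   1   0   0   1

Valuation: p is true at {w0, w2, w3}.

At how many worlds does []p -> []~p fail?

w0: []p is F, []~p is T. ✓
w1: []p is T, []~p is F. ✗
w2: []p is T, []~p is F. ✗
w3: []p is T, []~p is F. ✗
Satisfying worlds: {w0}.
So []p -> []~p fails at the other 3 worlds.

3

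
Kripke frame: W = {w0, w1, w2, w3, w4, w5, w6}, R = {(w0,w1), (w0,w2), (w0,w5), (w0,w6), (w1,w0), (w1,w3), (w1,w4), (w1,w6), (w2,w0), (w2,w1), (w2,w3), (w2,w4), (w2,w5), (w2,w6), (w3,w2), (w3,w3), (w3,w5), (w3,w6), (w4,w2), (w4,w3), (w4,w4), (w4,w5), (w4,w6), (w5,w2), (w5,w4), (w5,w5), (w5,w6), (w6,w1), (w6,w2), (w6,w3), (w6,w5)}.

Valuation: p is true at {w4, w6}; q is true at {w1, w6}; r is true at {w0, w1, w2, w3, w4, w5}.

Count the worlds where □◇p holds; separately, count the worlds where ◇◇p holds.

1 and 7

For □◇p:
w0: successors {w1, w2, w5, w6}; ◇p there: w1:T, w2:T, w5:T, w6:F. ✗
w1: successors {w0, w3, w4, w6}; ◇p there: w0:T, w3:T, w4:T, w6:F. ✗
w2: successors {w0, w1, w3, w4, w5, w6}; ◇p there: w0:T, w1:T, w3:T, w4:T, w5:T, w6:F. ✗
w3: successors {w2, w3, w5, w6}; ◇p there: w2:T, w3:T, w5:T, w6:F. ✗
w4: successors {w2, w3, w4, w5, w6}; ◇p there: w2:T, w3:T, w4:T, w5:T, w6:F. ✗
w5: successors {w2, w4, w5, w6}; ◇p there: w2:T, w4:T, w5:T, w6:F. ✗
w6: successors {w1, w2, w3, w5}; ◇p there: w1:T, w2:T, w3:T, w5:T. ✓
— 1 world.
For ◇◇p:
w0: successors {w1, w2, w5, w6}; ◇p there: w1:T, w2:T, w5:T, w6:F. ✓
w1: successors {w0, w3, w4, w6}; ◇p there: w0:T, w3:T, w4:T, w6:F. ✓
w2: successors {w0, w1, w3, w4, w5, w6}; ◇p there: w0:T, w1:T, w3:T, w4:T, w5:T, w6:F. ✓
w3: successors {w2, w3, w5, w6}; ◇p there: w2:T, w3:T, w5:T, w6:F. ✓
w4: successors {w2, w3, w4, w5, w6}; ◇p there: w2:T, w3:T, w4:T, w5:T, w6:F. ✓
w5: successors {w2, w4, w5, w6}; ◇p there: w2:T, w4:T, w5:T, w6:F. ✓
w6: successors {w1, w2, w3, w5}; ◇p there: w1:T, w2:T, w3:T, w5:T. ✓
— 7 worlds.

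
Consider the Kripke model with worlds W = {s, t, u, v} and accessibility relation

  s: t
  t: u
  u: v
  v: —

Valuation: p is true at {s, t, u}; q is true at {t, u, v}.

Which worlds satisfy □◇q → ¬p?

{u, v}

s: □◇q is T, ¬p is F. ✗
t: □◇q is T, ¬p is F. ✗
u: □◇q is F, ¬p is F. ✓
v: □◇q is T, ¬p is T. ✓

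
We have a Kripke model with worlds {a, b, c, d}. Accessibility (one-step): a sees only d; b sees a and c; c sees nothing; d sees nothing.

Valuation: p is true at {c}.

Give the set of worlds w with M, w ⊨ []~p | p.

{a, c, d}

a: []~p is T, p is F. ✓
b: []~p is F, p is F. ✗
c: []~p is T, p is T. ✓
d: []~p is T, p is F. ✓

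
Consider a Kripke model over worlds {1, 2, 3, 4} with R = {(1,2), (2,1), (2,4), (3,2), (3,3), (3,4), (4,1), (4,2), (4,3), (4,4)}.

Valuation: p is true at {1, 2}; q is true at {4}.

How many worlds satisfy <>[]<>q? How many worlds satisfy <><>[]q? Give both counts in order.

For <>[]<>q:
1: successors {2}; []<>q there: 2:F. ✗
2: successors {1, 4}; []<>q there: 1:T, 4:F. ✓
3: successors {2, 3, 4}; []<>q there: 2:F, 3:T, 4:F. ✓
4: successors {1, 2, 3, 4}; []<>q there: 1:T, 2:F, 3:T, 4:F. ✓
— 3 worlds.
For <><>[]q:
1: successors {2}; <>[]q there: 2:F. ✗
2: successors {1, 4}; <>[]q there: 1:F, 4:F. ✗
3: successors {2, 3, 4}; <>[]q there: 2:F, 3:F, 4:F. ✗
4: successors {1, 2, 3, 4}; <>[]q there: 1:F, 2:F, 3:F, 4:F. ✗
— 0 worlds.

3 and 0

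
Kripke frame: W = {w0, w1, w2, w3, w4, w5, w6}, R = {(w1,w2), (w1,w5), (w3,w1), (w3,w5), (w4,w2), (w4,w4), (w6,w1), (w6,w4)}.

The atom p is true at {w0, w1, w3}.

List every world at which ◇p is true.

w0: no successors, so ◇p fails. ✗
w1: successors {w2, w5}; p there: w2:F, w5:F. ✗
w2: no successors, so ◇p fails. ✗
w3: successors {w1, w5}; p there: w1:T, w5:F. ✓
w4: successors {w2, w4}; p there: w2:F, w4:F. ✗
w5: no successors, so ◇p fails. ✗
w6: successors {w1, w4}; p there: w1:T, w4:F. ✓

{w3, w6}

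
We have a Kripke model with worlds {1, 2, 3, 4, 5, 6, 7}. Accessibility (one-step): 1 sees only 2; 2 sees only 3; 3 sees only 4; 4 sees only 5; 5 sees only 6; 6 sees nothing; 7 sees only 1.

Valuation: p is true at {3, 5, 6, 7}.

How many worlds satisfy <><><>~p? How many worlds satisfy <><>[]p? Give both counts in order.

1 and 4

For <><><>~p:
1: successors {2}; <><>~p there: 2:T. ✓
2: successors {3}; <><>~p there: 3:F. ✗
3: successors {4}; <><>~p there: 4:F. ✗
4: successors {5}; <><>~p there: 5:F. ✗
5: successors {6}; <><>~p there: 6:F. ✗
6: no successors, so <><><>~p fails. ✗
7: successors {1}; <><>~p there: 1:F. ✗
— 1 world.
For <><>[]p:
1: successors {2}; <>[]p there: 2:F. ✗
2: successors {3}; <>[]p there: 3:T. ✓
3: successors {4}; <>[]p there: 4:T. ✓
4: successors {5}; <>[]p there: 5:T. ✓
5: successors {6}; <>[]p there: 6:F. ✗
6: no successors, so <><>[]p fails. ✗
7: successors {1}; <>[]p there: 1:T. ✓
— 4 worlds.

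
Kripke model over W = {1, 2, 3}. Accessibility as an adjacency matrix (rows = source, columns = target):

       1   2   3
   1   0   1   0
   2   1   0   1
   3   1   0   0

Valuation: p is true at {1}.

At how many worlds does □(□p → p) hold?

1: successors {2}; □p → p there: 2:T. ✓
2: successors {1, 3}; □p → p there: 1:T, 3:F. ✗
3: successors {1}; □p → p there: 1:T. ✓
Satisfying worlds: {1, 3}.

2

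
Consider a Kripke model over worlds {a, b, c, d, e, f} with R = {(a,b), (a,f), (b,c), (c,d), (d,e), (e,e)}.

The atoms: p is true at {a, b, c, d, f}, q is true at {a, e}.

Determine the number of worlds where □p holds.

4

a: successors {b, f}; p there: b:T, f:T. ✓
b: successors {c}; p there: c:T. ✓
c: successors {d}; p there: d:T. ✓
d: successors {e}; p there: e:F. ✗
e: successors {e}; p there: e:F. ✗
f: no successors, so □p holds vacuously. ✓
Satisfying worlds: {a, b, c, f}.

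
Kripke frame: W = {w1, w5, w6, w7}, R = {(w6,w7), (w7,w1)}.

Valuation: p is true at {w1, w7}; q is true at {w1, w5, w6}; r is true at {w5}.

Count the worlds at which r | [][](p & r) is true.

w1: r is F, [][](p & r) is T. ✓
w5: r is T, [][](p & r) is T. ✓
w6: r is F, [][](p & r) is F. ✗
w7: r is F, [][](p & r) is T. ✓
Satisfying worlds: {w1, w5, w7}.

3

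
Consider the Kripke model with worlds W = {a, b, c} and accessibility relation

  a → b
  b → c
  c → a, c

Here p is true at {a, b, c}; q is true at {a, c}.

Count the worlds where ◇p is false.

a: successors {b}; p there: b:T. ✓
b: successors {c}; p there: c:T. ✓
c: successors {a, c}; p there: a:T, c:T. ✓
Satisfying worlds: {a, b, c}.
So ◇p fails at the other 0 worlds.

0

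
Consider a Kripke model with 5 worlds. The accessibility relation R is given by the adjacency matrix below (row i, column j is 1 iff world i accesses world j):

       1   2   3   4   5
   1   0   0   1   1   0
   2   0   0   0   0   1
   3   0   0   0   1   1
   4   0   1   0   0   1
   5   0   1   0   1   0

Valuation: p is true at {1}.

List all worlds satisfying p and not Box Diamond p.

{1}

1: p is T, not Box Diamond p is T. ✓
2: p is F, not Box Diamond p is T. ✗
3: p is F, not Box Diamond p is T. ✗
4: p is F, not Box Diamond p is T. ✗
5: p is F, not Box Diamond p is T. ✗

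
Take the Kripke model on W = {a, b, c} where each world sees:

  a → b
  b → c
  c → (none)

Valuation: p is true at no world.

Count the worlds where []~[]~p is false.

a: successors {b}; ~[]~p there: b:F. ✗
b: successors {c}; ~[]~p there: c:F. ✗
c: no successors, so []~[]~p holds vacuously. ✓
Satisfying worlds: {c}.
So []~[]~p fails at the other 2 worlds.

2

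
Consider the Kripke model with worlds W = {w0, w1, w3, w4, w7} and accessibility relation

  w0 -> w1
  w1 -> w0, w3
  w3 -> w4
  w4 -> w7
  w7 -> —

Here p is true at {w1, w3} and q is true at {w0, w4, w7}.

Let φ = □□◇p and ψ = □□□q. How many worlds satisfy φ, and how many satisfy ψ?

2 and 3

For □□◇p:
w0: successors {w1}; □◇p there: w1:F. ✗
w1: successors {w0, w3}; □◇p there: w0:T, w3:F. ✗
w3: successors {w4}; □◇p there: w4:F. ✗
w4: successors {w7}; □◇p there: w7:T. ✓
w7: no successors, so □□◇p holds vacuously. ✓
— 2 worlds.
For □□□q:
w0: successors {w1}; □□q there: w1:F. ✗
w1: successors {w0, w3}; □□q there: w0:F, w3:T. ✗
w3: successors {w4}; □□q there: w4:T. ✓
w4: successors {w7}; □□q there: w7:T. ✓
w7: no successors, so □□□q holds vacuously. ✓
— 3 worlds.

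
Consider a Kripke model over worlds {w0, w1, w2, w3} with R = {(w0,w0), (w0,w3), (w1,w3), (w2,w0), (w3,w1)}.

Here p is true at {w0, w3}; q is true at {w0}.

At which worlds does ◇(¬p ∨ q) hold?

{w0, w2, w3}

w0: successors {w0, w3}; ¬p ∨ q there: w0:T, w3:F. ✓
w1: successors {w3}; ¬p ∨ q there: w3:F. ✗
w2: successors {w0}; ¬p ∨ q there: w0:T. ✓
w3: successors {w1}; ¬p ∨ q there: w1:T. ✓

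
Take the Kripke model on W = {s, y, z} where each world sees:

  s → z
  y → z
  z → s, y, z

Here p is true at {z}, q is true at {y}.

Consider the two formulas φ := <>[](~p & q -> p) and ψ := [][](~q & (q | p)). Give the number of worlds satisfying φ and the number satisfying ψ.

For <>[](~p & q -> p):
s: successors {z}; [](~p & q -> p) there: z:F. ✗
y: successors {z}; [](~p & q -> p) there: z:F. ✗
z: successors {s, y, z}; [](~p & q -> p) there: s:T, y:T, z:F. ✓
— 1 world.
For [][](~q & (q | p)):
s: successors {z}; [](~q & (q | p)) there: z:F. ✗
y: successors {z}; [](~q & (q | p)) there: z:F. ✗
z: successors {s, y, z}; [](~q & (q | p)) there: s:T, y:T, z:F. ✗
— 0 worlds.

1 and 0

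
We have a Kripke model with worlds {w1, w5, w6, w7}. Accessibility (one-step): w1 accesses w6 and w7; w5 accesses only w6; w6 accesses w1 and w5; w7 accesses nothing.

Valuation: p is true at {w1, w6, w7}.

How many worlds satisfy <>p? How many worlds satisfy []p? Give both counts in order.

For <>p:
w1: successors {w6, w7}; p there: w6:T, w7:T. ✓
w5: successors {w6}; p there: w6:T. ✓
w6: successors {w1, w5}; p there: w1:T, w5:F. ✓
w7: no successors, so <>p fails. ✗
— 3 worlds.
For []p:
w1: successors {w6, w7}; p there: w6:T, w7:T. ✓
w5: successors {w6}; p there: w6:T. ✓
w6: successors {w1, w5}; p there: w1:T, w5:F. ✗
w7: no successors, so []p holds vacuously. ✓
— 3 worlds.

3 and 3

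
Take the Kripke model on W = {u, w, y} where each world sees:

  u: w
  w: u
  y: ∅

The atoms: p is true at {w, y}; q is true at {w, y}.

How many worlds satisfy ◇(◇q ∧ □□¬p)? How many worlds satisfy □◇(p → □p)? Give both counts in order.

For ◇(◇q ∧ □□¬p):
u: successors {w}; ◇q ∧ □□¬p there: w:F. ✗
w: successors {u}; ◇q ∧ □□¬p there: u:T. ✓
y: no successors, so ◇(◇q ∧ □□¬p) fails. ✗
— 1 world.
For □◇(p → □p):
u: successors {w}; ◇(p → □p) there: w:T. ✓
w: successors {u}; ◇(p → □p) there: u:F. ✗
y: no successors, so □◇(p → □p) holds vacuously. ✓
— 2 worlds.

1 and 2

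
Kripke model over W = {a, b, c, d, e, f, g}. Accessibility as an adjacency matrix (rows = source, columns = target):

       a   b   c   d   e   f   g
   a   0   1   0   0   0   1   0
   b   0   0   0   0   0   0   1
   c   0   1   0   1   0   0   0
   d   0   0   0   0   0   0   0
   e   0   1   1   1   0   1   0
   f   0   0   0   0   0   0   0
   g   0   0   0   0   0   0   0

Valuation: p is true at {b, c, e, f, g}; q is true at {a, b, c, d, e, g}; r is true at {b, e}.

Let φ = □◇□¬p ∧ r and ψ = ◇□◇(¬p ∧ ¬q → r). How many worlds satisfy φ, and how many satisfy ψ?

0 and 4

For □◇□¬p ∧ r:
a: □◇□¬p is F, r is F. ✗
b: □◇□¬p is F, r is T. ✗
c: □◇□¬p is F, r is F. ✗
d: □◇□¬p is T, r is F. ✗
e: □◇□¬p is F, r is T. ✗
f: □◇□¬p is T, r is F. ✗
g: □◇□¬p is T, r is F. ✗
— 0 worlds.
For ◇□◇(¬p ∧ ¬q → r):
a: successors {b, f}; □◇(¬p ∧ ¬q → r) there: b:F, f:T. ✓
b: successors {g}; □◇(¬p ∧ ¬q → r) there: g:T. ✓
c: successors {b, d}; □◇(¬p ∧ ¬q → r) there: b:F, d:T. ✓
d: no successors, so ◇□◇(¬p ∧ ¬q → r) fails. ✗
e: successors {b, c, d, f}; □◇(¬p ∧ ¬q → r) there: b:F, c:F, d:T, f:T. ✓
f: no successors, so ◇□◇(¬p ∧ ¬q → r) fails. ✗
g: no successors, so ◇□◇(¬p ∧ ¬q → r) fails. ✗
— 4 worlds.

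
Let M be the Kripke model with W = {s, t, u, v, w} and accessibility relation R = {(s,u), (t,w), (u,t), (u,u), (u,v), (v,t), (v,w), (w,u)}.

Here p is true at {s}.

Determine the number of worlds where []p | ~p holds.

4

s: []p is F, ~p is F. ✗
t: []p is F, ~p is T. ✓
u: []p is F, ~p is T. ✓
v: []p is F, ~p is T. ✓
w: []p is F, ~p is T. ✓
Satisfying worlds: {t, u, v, w}.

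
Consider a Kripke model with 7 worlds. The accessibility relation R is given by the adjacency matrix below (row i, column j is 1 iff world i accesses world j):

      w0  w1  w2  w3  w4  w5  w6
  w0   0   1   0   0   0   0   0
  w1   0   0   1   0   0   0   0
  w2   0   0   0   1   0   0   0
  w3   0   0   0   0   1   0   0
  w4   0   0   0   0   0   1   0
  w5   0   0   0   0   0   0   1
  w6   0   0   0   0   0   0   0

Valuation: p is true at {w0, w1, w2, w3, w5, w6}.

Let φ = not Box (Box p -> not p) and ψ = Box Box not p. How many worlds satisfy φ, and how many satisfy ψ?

For not Box (Box p -> not p):
w0: Box (Box p -> not p) is F. ✓
w1: Box (Box p -> not p) is F. ✓
w2: Box (Box p -> not p) is T. ✗
w3: Box (Box p -> not p) is T. ✗
w4: Box (Box p -> not p) is F. ✓
w5: Box (Box p -> not p) is F. ✓
w6: Box (Box p -> not p) is T. ✗
— 4 worlds.
For Box Box not p:
w0: successors {w1}; Box not p there: w1:F. ✗
w1: successors {w2}; Box not p there: w2:F. ✗
w2: successors {w3}; Box not p there: w3:T. ✓
w3: successors {w4}; Box not p there: w4:F. ✗
w4: successors {w5}; Box not p there: w5:F. ✗
w5: successors {w6}; Box not p there: w6:T. ✓
w6: no successors, so Box Box not p holds vacuously. ✓
— 3 worlds.

4 and 3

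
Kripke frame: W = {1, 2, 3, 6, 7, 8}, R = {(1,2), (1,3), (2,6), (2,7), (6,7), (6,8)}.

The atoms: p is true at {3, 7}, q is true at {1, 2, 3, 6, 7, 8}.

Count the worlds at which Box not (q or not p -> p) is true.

1: successors {2, 3}; not (q or not p -> p) there: 2:T, 3:F. ✗
2: successors {6, 7}; not (q or not p -> p) there: 6:T, 7:F. ✗
3: no successors, so Box not (q or not p -> p) holds vacuously. ✓
6: successors {7, 8}; not (q or not p -> p) there: 7:F, 8:T. ✗
7: no successors, so Box not (q or not p -> p) holds vacuously. ✓
8: no successors, so Box not (q or not p -> p) holds vacuously. ✓
Satisfying worlds: {3, 7, 8}.

3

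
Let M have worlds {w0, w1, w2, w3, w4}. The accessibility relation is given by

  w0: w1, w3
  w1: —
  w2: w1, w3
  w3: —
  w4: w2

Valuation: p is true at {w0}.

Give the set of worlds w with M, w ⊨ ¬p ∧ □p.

w0: ¬p is F, □p is F. ✗
w1: ¬p is T, □p is T. ✓
w2: ¬p is T, □p is F. ✗
w3: ¬p is T, □p is T. ✓
w4: ¬p is T, □p is F. ✗

{w1, w3}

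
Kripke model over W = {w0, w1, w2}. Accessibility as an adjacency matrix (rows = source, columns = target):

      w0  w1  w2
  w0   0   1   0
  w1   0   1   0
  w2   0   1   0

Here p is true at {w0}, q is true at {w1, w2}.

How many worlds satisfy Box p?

w0: successors {w1}; p there: w1:F. ✗
w1: successors {w1}; p there: w1:F. ✗
w2: successors {w1}; p there: w1:F. ✗
Satisfying worlds: ∅.

0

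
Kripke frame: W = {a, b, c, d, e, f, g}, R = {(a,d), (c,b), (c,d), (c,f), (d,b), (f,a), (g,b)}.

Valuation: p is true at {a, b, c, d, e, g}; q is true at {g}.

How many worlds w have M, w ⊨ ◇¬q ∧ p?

a: ◇¬q is T, p is T. ✓
b: ◇¬q is F, p is T. ✗
c: ◇¬q is T, p is T. ✓
d: ◇¬q is T, p is T. ✓
e: ◇¬q is F, p is T. ✗
f: ◇¬q is T, p is F. ✗
g: ◇¬q is T, p is T. ✓
Satisfying worlds: {a, c, d, g}.

4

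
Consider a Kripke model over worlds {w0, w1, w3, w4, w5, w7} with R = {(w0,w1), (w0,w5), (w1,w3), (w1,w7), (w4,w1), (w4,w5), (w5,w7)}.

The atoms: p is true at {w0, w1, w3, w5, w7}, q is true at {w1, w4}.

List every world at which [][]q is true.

{w1, w3, w5, w7}

w0: successors {w1, w5}; []q there: w1:F, w5:F. ✗
w1: successors {w3, w7}; []q there: w3:T, w7:T. ✓
w3: no successors, so [][]q holds vacuously. ✓
w4: successors {w1, w5}; []q there: w1:F, w5:F. ✗
w5: successors {w7}; []q there: w7:T. ✓
w7: no successors, so [][]q holds vacuously. ✓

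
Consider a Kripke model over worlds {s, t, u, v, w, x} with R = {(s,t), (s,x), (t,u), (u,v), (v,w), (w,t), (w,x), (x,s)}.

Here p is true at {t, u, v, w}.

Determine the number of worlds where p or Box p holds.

4

s: p is F, Box p is F. ✗
t: p is T, Box p is T. ✓
u: p is T, Box p is T. ✓
v: p is T, Box p is T. ✓
w: p is T, Box p is F. ✓
x: p is F, Box p is F. ✗
Satisfying worlds: {t, u, v, w}.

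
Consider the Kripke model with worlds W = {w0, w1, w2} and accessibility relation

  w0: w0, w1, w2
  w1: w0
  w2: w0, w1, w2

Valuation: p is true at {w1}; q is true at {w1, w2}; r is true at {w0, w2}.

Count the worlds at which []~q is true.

w0: successors {w0, w1, w2}; ~q there: w0:T, w1:F, w2:F. ✗
w1: successors {w0}; ~q there: w0:T. ✓
w2: successors {w0, w1, w2}; ~q there: w0:T, w1:F, w2:F. ✗
Satisfying worlds: {w1}.

1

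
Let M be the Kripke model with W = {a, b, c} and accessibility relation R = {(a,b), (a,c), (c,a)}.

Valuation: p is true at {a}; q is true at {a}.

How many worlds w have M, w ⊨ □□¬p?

2

a: successors {b, c}; □¬p there: b:T, c:F. ✗
b: no successors, so □□¬p holds vacuously. ✓
c: successors {a}; □¬p there: a:T. ✓
Satisfying worlds: {b, c}.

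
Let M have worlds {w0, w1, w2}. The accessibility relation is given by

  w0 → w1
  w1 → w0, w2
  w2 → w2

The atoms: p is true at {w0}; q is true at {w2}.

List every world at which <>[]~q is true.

w0: successors {w1}; []~q there: w1:F. ✗
w1: successors {w0, w2}; []~q there: w0:T, w2:F. ✓
w2: successors {w2}; []~q there: w2:F. ✗

{w1}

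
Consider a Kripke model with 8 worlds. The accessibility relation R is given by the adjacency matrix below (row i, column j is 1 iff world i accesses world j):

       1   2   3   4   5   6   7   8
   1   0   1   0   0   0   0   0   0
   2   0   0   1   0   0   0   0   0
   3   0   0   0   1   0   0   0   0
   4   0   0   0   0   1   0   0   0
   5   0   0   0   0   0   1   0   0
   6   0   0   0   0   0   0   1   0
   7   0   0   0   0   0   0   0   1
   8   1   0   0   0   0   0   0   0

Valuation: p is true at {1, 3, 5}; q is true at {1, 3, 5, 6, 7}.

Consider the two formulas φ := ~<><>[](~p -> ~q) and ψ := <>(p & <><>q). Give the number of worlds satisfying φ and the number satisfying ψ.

2 and 3

For ~<><>[](~p -> ~q):
1: <><>[](~p -> ~q) is T. ✗
2: <><>[](~p -> ~q) is T. ✗
3: <><>[](~p -> ~q) is F. ✓
4: <><>[](~p -> ~q) is F. ✓
5: <><>[](~p -> ~q) is T. ✗
6: <><>[](~p -> ~q) is T. ✗
7: <><>[](~p -> ~q) is T. ✗
8: <><>[](~p -> ~q) is T. ✗
— 2 worlds.
For <>(p & <><>q):
1: successors {2}; p & <><>q there: 2:F. ✗
2: successors {3}; p & <><>q there: 3:T. ✓
3: successors {4}; p & <><>q there: 4:F. ✗
4: successors {5}; p & <><>q there: 5:T. ✓
5: successors {6}; p & <><>q there: 6:F. ✗
6: successors {7}; p & <><>q there: 7:F. ✗
7: successors {8}; p & <><>q there: 8:F. ✗
8: successors {1}; p & <><>q there: 1:T. ✓
— 3 worlds.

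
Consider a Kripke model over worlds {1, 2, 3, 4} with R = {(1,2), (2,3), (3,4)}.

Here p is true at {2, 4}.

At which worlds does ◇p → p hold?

1: ◇p is T, p is F. ✗
2: ◇p is F, p is T. ✓
3: ◇p is T, p is F. ✗
4: ◇p is F, p is T. ✓

{2, 4}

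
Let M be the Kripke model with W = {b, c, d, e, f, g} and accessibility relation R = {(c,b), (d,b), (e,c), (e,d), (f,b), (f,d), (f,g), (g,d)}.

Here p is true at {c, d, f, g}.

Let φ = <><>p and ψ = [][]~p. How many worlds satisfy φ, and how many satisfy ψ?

1 and 5

For <><>p:
b: no successors, so <><>p fails. ✗
c: successors {b}; <>p there: b:F. ✗
d: successors {b}; <>p there: b:F. ✗
e: successors {c, d}; <>p there: c:F, d:F. ✗
f: successors {b, d, g}; <>p there: b:F, d:F, g:T. ✓
g: successors {d}; <>p there: d:F. ✗
— 1 world.
For [][]~p:
b: no successors, so [][]~p holds vacuously. ✓
c: successors {b}; []~p there: b:T. ✓
d: successors {b}; []~p there: b:T. ✓
e: successors {c, d}; []~p there: c:T, d:T. ✓
f: successors {b, d, g}; []~p there: b:T, d:T, g:F. ✗
g: successors {d}; []~p there: d:T. ✓
— 5 worlds.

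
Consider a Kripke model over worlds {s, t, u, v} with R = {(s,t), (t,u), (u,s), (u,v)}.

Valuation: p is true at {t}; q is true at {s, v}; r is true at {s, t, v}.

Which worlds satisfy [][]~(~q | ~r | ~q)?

s: successors {t}; []~(~q | ~r | ~q) there: t:F. ✗
t: successors {u}; []~(~q | ~r | ~q) there: u:T. ✓
u: successors {s, v}; []~(~q | ~r | ~q) there: s:F, v:T. ✗
v: no successors, so [][]~(~q | ~r | ~q) holds vacuously. ✓

{t, v}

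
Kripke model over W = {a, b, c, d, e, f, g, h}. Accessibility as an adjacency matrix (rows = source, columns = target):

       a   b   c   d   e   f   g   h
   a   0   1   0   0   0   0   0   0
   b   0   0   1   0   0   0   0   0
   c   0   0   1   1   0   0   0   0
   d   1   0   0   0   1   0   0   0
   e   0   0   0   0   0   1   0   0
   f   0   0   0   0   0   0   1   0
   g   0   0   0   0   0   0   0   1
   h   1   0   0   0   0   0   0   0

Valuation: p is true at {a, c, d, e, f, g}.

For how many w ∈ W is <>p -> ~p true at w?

a: <>p is F, ~p is F. ✓
b: <>p is T, ~p is T. ✓
c: <>p is T, ~p is F. ✗
d: <>p is T, ~p is F. ✗
e: <>p is T, ~p is F. ✗
f: <>p is T, ~p is F. ✗
g: <>p is F, ~p is F. ✓
h: <>p is T, ~p is T. ✓
Satisfying worlds: {a, b, g, h}.

4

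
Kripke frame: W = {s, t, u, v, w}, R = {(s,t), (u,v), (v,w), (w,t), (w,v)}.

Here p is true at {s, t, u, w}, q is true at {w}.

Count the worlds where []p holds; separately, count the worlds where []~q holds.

For []p:
s: successors {t}; p there: t:T. ✓
t: no successors, so []p holds vacuously. ✓
u: successors {v}; p there: v:F. ✗
v: successors {w}; p there: w:T. ✓
w: successors {t, v}; p there: t:T, v:F. ✗
— 3 worlds.
For []~q:
s: successors {t}; ~q there: t:T. ✓
t: no successors, so []~q holds vacuously. ✓
u: successors {v}; ~q there: v:T. ✓
v: successors {w}; ~q there: w:F. ✗
w: successors {t, v}; ~q there: t:T, v:T. ✓
— 4 worlds.

3 and 4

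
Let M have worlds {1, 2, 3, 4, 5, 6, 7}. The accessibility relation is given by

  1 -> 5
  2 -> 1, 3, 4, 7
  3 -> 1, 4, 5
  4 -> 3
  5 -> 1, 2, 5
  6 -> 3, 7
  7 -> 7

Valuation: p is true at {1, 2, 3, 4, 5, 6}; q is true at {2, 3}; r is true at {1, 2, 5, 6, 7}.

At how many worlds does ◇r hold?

1: successors {5}; r there: 5:T. ✓
2: successors {1, 3, 4, 7}; r there: 1:T, 3:F, 4:F, 7:T. ✓
3: successors {1, 4, 5}; r there: 1:T, 4:F, 5:T. ✓
4: successors {3}; r there: 3:F. ✗
5: successors {1, 2, 5}; r there: 1:T, 2:T, 5:T. ✓
6: successors {3, 7}; r there: 3:F, 7:T. ✓
7: successors {7}; r there: 7:T. ✓
Satisfying worlds: {1, 2, 3, 5, 6, 7}.

6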